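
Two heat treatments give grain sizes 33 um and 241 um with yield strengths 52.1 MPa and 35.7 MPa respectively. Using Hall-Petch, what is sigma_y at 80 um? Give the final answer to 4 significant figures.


sigma_y = sigma0 + k / sqrt(d)
1/sqrt(d1) = 1/sqrt(3.3e-05) = 174.078;  1/sqrt(d2) = 64.4157
k = (sigma1 - sigma2) / (1/sqrt(d1) - 1/sqrt(d2)) = (52.1 - 35.7) / (174.078 - 64.4157) = 0.14955 MPa*m^0.5
sigma0 = sigma1 - k/sqrt(d1) = 52.1 - 0.14955*174.078 = 26.0666 MPa
sigma_y(d3) = 26.0666 + 0.14955 / sqrt(8e-05) = 42.79 MPa


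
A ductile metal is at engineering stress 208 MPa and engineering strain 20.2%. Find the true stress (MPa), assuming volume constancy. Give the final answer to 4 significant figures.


sigma_true = sigma_eng * (1 + epsilon_eng)
sigma_true = 208 * (1 + 0.202)
sigma_true = 250 MPa


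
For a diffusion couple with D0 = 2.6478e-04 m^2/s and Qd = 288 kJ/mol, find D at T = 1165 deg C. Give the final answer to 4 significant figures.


D = D0 * exp(-Qd / (R*T))
T = 1438.15 K
D = 2.6478e-04 * exp(-288e3 / (8.314 * 1438.15))
D = 9.165e-15 m^2/s


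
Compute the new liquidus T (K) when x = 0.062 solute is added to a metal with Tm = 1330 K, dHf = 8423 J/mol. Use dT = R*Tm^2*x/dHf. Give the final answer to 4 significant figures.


dT = R*Tm^2*x / dHf
dT = 8.314 * 1330^2 * 0.062 / 8423
dT = 108.253 K
T_new = 1330 - 108.253 = 1222 K


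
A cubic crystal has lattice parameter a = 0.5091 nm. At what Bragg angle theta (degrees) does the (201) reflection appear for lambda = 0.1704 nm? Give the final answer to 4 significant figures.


d = a / sqrt(h^2+k^2+l^2)
d = 0.5091 / sqrt(5) = 0.227676 nm
lambda = 2*d*sin(theta)  =>  sin(theta) = lambda / (2*d)
sin(theta) = 0.1704 / (2 * 0.227676) = 0.374215
theta = 21.98 deg


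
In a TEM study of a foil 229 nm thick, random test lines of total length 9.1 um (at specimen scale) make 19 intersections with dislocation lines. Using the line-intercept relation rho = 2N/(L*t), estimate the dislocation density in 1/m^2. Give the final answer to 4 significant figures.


rho = 2N / (L * t)
L = 9.1 um = 9.1e-06 m, t = 229 nm = 2.29e-07 m
rho = 2 * 19 / (9.1e-06 * 2.29e-07)
rho = 1.824e+13 1/m^2


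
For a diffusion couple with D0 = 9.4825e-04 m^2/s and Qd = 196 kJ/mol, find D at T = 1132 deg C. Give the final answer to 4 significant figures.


D = D0 * exp(-Qd / (R*T))
T = 1405.15 K
D = 9.4825e-04 * exp(-196e3 / (8.314 * 1405.15))
D = 4.905e-11 m^2/s


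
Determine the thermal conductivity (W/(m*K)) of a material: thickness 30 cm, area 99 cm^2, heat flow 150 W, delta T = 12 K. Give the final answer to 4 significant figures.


k = Q*L / (A*dT)
L = 0.3 m, A = 9.9e-03 m^2
k = 150 * 0.3 / (9.9e-03 * 12)
k = 378.8 W/(m*K)


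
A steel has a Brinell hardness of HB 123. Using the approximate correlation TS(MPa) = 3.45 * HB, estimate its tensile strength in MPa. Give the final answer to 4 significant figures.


TS (MPa) = 3.45 * HB
TS = 3.45 * 123
TS = 424.4 MPa


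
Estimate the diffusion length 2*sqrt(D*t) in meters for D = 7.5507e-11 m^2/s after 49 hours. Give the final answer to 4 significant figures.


t = 49 hr = 176400 s
Diffusion length = 2*sqrt(D*t)
= 2*sqrt(7.5507e-11 * 176400)
= 7.299e-03 m


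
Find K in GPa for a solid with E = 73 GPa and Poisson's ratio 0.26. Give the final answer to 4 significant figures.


K = E / (3*(1-2*nu))
K = 73 / (3*(1-2*0.26))
K = 50.69 GPa


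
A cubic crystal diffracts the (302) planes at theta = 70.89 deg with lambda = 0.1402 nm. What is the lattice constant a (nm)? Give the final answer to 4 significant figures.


d = lambda / (2*sin(theta))
d = 0.1402 / (2*sin(70.89 deg))
d = 0.0741884 nm
a = d * sqrt(h^2+k^2+l^2) = 0.0741884 * sqrt(13)
a = 0.2675 nm


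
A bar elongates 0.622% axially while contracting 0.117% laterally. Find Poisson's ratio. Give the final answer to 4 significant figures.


nu = -epsilon_lat / epsilon_axial
Lateral strain is contraction (negative), so using magnitudes:
nu = 0.117 / 0.622
nu = 0.1881


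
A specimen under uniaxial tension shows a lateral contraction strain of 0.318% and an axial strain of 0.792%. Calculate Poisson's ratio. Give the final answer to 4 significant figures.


nu = -epsilon_lat / epsilon_axial
Lateral strain is contraction (negative), so using magnitudes:
nu = 0.318 / 0.792
nu = 0.4015


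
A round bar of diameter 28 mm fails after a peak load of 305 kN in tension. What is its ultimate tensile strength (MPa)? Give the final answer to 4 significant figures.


A0 = pi*(d/2)^2 = pi*(28/2)^2 = 615.752 mm^2
UTS = F_max / A0 = 305*1000 / 615.752
UTS = 495.3 MPa


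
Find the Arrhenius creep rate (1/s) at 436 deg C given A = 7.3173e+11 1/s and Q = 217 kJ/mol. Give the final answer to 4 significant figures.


rate = A * exp(-Q / (R*T))
T = 436 + 273.15 = 709.15 K
rate = 7.3173e+11 * exp(-217e3 / (8.314 * 709.15))
rate = 7.585e-05 1/s


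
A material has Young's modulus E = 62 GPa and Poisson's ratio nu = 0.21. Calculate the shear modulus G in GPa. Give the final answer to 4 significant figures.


G = E / (2*(1+nu))
G = 62 / (2*(1+0.21))
G = 25.62 GPa


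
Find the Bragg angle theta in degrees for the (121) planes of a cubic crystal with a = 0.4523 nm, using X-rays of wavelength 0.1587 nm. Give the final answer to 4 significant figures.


d = a / sqrt(h^2+k^2+l^2)
d = 0.4523 / sqrt(6) = 0.184651 nm
lambda = 2*d*sin(theta)  =>  sin(theta) = lambda / (2*d)
sin(theta) = 0.1587 / (2 * 0.184651) = 0.42973
theta = 25.45 deg


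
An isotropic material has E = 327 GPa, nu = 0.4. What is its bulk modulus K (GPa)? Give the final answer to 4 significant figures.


K = E / (3*(1-2*nu))
K = 327 / (3*(1-2*0.4))
K = 545 GPa


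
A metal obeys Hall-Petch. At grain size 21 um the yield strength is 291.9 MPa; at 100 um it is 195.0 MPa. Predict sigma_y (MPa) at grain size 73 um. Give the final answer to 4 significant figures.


sigma_y = sigma0 + k / sqrt(d)
1/sqrt(d1) = 1/sqrt(2.1e-05) = 218.218;  1/sqrt(d2) = 100
k = (sigma1 - sigma2) / (1/sqrt(d1) - 1/sqrt(d2)) = (291.9 - 195.0) / (218.218 - 100) = 0.819673 MPa*m^0.5
sigma0 = sigma1 - k/sqrt(d1) = 291.9 - 0.819673*218.218 = 113.033 MPa
sigma_y(d3) = 113.033 + 0.819673 / sqrt(7.3e-05) = 209 MPa


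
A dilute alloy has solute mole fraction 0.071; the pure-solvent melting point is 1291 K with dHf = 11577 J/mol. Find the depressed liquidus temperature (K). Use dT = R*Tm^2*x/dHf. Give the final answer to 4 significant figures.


dT = R*Tm^2*x / dHf
dT = 8.314 * 1291^2 * 0.071 / 11577
dT = 84.9816 K
T_new = 1291 - 84.9816 = 1206 K


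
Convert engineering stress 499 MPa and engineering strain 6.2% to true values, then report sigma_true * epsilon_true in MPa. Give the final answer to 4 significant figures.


sigma_true = sigma_eng * (1 + epsilon_eng)
sigma_true = 499 * (1 + 0.062) = 529.938 MPa
epsilon_true = ln(1 + epsilon_eng)
epsilon_true = ln(1 + 0.062) = 0.0601539
sigma_true * epsilon_true = 529.938 * 0.0601539 = 31.88 MPa


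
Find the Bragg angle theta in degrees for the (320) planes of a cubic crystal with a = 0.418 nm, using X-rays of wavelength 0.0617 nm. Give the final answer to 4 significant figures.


d = a / sqrt(h^2+k^2+l^2)
d = 0.418 / sqrt(13) = 0.115932 nm
lambda = 2*d*sin(theta)  =>  sin(theta) = lambda / (2*d)
sin(theta) = 0.0617 / (2 * 0.115932) = 0.266103
theta = 15.43 deg


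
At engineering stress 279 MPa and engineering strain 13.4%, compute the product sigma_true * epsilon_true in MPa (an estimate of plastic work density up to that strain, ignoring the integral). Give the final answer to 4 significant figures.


sigma_true = sigma_eng * (1 + epsilon_eng)
sigma_true = 279 * (1 + 0.134) = 316.386 MPa
epsilon_true = ln(1 + epsilon_eng)
epsilon_true = ln(1 + 0.134) = 0.125751
sigma_true * epsilon_true = 316.386 * 0.125751 = 39.79 MPa


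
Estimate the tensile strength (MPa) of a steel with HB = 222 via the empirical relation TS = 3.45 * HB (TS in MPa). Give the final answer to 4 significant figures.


TS (MPa) = 3.45 * HB
TS = 3.45 * 222
TS = 765.9 MPa


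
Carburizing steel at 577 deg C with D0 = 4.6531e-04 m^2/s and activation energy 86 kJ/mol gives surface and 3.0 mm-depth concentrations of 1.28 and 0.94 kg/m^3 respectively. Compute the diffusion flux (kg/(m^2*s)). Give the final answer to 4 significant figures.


Step 1: D = D0 * exp(-Qd/(R*T))
T = 577 + 273.15 = 850.15 K
D = 4.6531e-04 * exp(-86e3 / (8.314 * 850.15)) = 2.41862e-09 m^2/s
Step 2: J = D * (C1 - C2) / dx
J = 2.41862e-09 * (1.28 - 0.94) / 3e-03
J = 2.741e-07 kg/(m^2*s)


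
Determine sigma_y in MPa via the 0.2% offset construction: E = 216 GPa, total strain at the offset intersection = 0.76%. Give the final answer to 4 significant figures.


Offset strain = 0.002
Elastic strain at yield = total_strain - offset = 7.6e-03 - 0.002 = 5.6e-03
sigma_y = E * elastic_strain = 216000 * 5.6e-03
sigma_y = 1210 MPa


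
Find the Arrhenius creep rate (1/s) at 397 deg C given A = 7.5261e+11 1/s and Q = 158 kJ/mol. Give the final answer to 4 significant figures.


rate = A * exp(-Q / (R*T))
T = 397 + 273.15 = 670.15 K
rate = 7.5261e+11 * exp(-158e3 / (8.314 * 670.15))
rate = 0.3638 1/s


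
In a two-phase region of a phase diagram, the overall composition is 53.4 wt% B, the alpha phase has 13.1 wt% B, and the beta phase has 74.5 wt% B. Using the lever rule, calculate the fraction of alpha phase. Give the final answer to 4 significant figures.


f_alpha = (C_beta - C0) / (C_beta - C_alpha)
f_alpha = (74.5 - 53.4) / (74.5 - 13.1)
f_alpha = 0.3436


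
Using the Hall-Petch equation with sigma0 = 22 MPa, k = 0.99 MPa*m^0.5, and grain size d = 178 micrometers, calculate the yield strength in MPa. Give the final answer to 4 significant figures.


sigma_y = sigma0 + k / sqrt(d)
d = 178 um = 1.78e-04 m
sigma_y = 22 + 0.99 / sqrt(1.78e-04)
sigma_y = 96.2 MPa


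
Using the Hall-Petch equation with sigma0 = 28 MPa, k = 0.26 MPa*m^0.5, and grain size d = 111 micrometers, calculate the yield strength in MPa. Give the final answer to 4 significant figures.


sigma_y = sigma0 + k / sqrt(d)
d = 111 um = 1.11e-04 m
sigma_y = 28 + 0.26 / sqrt(1.11e-04)
sigma_y = 52.68 MPa


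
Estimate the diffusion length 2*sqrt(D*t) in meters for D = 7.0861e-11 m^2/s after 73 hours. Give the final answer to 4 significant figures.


t = 73 hr = 262800 s
Diffusion length = 2*sqrt(D*t)
= 2*sqrt(7.0861e-11 * 262800)
= 8.631e-03 m


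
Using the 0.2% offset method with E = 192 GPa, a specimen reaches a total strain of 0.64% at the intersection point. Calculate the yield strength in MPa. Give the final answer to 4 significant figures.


Offset strain = 0.002
Elastic strain at yield = total_strain - offset = 6.4e-03 - 0.002 = 4.4e-03
sigma_y = E * elastic_strain = 192000 * 4.4e-03
sigma_y = 844.8 MPa


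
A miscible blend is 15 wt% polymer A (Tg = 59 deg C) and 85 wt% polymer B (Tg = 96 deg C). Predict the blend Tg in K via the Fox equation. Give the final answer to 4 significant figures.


1/Tg = w1/Tg1 + w2/Tg2 (in Kelvin)
Tg1 = 332.15 K, Tg2 = 369.15 K
1/Tg = 0.15/332.15 + 0.85/369.15
Tg = 363.1 K


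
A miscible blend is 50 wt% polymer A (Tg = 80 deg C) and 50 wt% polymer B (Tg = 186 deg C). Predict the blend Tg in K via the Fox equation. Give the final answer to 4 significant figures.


1/Tg = w1/Tg1 + w2/Tg2 (in Kelvin)
Tg1 = 353.15 K, Tg2 = 459.15 K
1/Tg = 0.5/353.15 + 0.5/459.15
Tg = 399.2 K


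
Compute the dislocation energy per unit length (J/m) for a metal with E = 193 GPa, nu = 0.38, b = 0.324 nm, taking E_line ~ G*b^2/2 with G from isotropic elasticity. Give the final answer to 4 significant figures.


Step 1: G = E / (2*(1+nu))
G = 193 / (2*(1+0.38)) = 69.9275 GPa = 6.99275e+10 Pa
Step 2: E_line = G*b^2/2
b = 0.324 nm = 3.24e-10 m
E_line = 0.5 * 6.99275e+10 * (3.24e-10)^2 = 3.67e-09 J/m


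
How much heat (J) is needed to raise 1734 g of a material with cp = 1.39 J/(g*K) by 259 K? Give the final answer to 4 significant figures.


Q = m * cp * dT
Q = 1734 * 1.39 * 259
Q = 624300 J


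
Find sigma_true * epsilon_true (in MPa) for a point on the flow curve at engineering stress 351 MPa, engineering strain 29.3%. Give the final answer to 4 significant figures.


sigma_true = sigma_eng * (1 + epsilon_eng)
sigma_true = 351 * (1 + 0.293) = 453.843 MPa
epsilon_true = ln(1 + epsilon_eng)
epsilon_true = ln(1 + 0.293) = 0.256965
sigma_true * epsilon_true = 453.843 * 0.256965 = 116.6 MPa


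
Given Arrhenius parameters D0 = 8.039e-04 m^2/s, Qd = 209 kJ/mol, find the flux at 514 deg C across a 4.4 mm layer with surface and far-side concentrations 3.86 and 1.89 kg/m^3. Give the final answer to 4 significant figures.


Step 1: D = D0 * exp(-Qd/(R*T))
T = 514 + 273.15 = 787.15 K
D = 8.039e-04 * exp(-209e3 / (8.314 * 787.15)) = 1.0855e-17 m^2/s
Step 2: J = D * (C1 - C2) / dx
J = 1.0855e-17 * (3.86 - 1.89) / 4.4e-03
J = 4.86e-15 kg/(m^2*s)


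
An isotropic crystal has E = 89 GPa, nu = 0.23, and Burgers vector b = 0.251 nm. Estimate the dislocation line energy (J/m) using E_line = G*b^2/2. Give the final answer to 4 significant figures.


Step 1: G = E / (2*(1+nu))
G = 89 / (2*(1+0.23)) = 36.1789 GPa = 3.61789e+10 Pa
Step 2: E_line = G*b^2/2
b = 0.251 nm = 2.51e-10 m
E_line = 0.5 * 3.61789e+10 * (2.51e-10)^2 = 1.14e-09 J/m


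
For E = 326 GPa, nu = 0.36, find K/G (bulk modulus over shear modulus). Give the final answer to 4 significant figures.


G = E / (2*(1+nu))
G = 326 / (2*(1+0.36)) = 119.853 GPa
K = E / (3*(1-2*nu))
K = 326 / (3*(1-2*0.36)) = 388.095 GPa
K/G = 388.095 / 119.853 = 3.238


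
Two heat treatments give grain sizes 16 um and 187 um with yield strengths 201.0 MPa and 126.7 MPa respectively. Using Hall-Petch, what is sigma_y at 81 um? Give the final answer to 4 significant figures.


sigma_y = sigma0 + k / sqrt(d)
1/sqrt(d1) = 1/sqrt(1.6e-05) = 250;  1/sqrt(d2) = 73.1272
k = (sigma1 - sigma2) / (1/sqrt(d1) - 1/sqrt(d2)) = (201.0 - 126.7) / (250 - 73.1272) = 0.420076 MPa*m^0.5
sigma0 = sigma1 - k/sqrt(d1) = 201.0 - 0.420076*250 = 95.981 MPa
sigma_y(d3) = 95.981 + 0.420076 / sqrt(8.1e-05) = 142.7 MPa


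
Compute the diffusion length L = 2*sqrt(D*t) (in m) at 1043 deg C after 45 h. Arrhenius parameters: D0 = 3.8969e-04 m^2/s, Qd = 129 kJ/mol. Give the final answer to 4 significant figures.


Step 1: D = D0 * exp(-Qd/(R*T))
T = 1316.15 K
D = 3.8969e-04 * exp(-129e3 / (8.314 * 1316.15)) = 2.95701e-09 m^2/s
Step 2: L = 2*sqrt(D*t)
t = 45 h = 162000 s
L = 2*sqrt(2.95701e-09 * 162000) = 0.04377 m


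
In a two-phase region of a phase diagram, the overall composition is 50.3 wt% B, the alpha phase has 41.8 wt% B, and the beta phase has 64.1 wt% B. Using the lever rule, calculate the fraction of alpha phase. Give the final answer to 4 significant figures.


f_alpha = (C_beta - C0) / (C_beta - C_alpha)
f_alpha = (64.1 - 50.3) / (64.1 - 41.8)
f_alpha = 0.6188


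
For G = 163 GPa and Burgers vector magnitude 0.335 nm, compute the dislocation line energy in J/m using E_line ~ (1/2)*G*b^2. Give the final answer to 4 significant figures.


E = G*b^2/2
b = 0.335 nm = 3.35e-10 m
G = 163 GPa = 1.63e+11 Pa
E = 0.5 * 1.63e+11 * (3.35e-10)^2
E = 9.146e-09 J/m


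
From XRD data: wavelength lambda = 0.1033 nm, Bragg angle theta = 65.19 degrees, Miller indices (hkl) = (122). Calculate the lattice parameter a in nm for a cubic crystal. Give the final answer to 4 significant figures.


d = lambda / (2*sin(theta))
d = 0.1033 / (2*sin(65.19 deg))
d = 0.0569018 nm
a = d * sqrt(h^2+k^2+l^2) = 0.0569018 * sqrt(9)
a = 0.1707 nm


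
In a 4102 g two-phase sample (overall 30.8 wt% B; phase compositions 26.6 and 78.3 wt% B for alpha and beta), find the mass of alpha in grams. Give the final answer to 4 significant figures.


f_alpha = (C_beta - C0) / (C_beta - C_alpha)
f_alpha = (78.3 - 30.8) / (78.3 - 26.6) = 0.918762
m_alpha = f_alpha * m_total = 0.918762 * 4102 = 3769 g


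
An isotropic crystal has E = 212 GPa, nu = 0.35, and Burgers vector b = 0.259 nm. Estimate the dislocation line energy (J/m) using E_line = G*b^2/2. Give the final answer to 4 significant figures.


Step 1: G = E / (2*(1+nu))
G = 212 / (2*(1+0.35)) = 78.5185 GPa = 7.85185e+10 Pa
Step 2: E_line = G*b^2/2
b = 0.259 nm = 2.59e-10 m
E_line = 0.5 * 7.85185e+10 * (2.59e-10)^2 = 2.634e-09 J/m


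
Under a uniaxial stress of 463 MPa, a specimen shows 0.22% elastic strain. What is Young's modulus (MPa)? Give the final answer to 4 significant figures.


E = sigma / epsilon
epsilon = 0.22% = 2.2e-03
E = 463 / 2.2e-03
E = 210500 MPa


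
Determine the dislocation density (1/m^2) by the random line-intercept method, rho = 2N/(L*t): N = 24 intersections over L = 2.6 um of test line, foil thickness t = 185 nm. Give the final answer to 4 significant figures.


rho = 2N / (L * t)
L = 2.6 um = 2.6e-06 m, t = 185 nm = 1.85e-07 m
rho = 2 * 24 / (2.6e-06 * 1.85e-07)
rho = 9.979e+13 1/m^2


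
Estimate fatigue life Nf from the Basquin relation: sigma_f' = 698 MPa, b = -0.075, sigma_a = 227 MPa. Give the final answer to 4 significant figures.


sigma_a = sigma_f' * (2*Nf)^b
2*Nf = (sigma_a / sigma_f')^(1/b)
2*Nf = (227 / 698)^(1/-0.075)
2*Nf = 3.19444e+06
Nf = 1.597e+06 cycles


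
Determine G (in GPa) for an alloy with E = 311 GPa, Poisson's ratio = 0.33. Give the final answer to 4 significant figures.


G = E / (2*(1+nu))
G = 311 / (2*(1+0.33))
G = 116.9 GPa


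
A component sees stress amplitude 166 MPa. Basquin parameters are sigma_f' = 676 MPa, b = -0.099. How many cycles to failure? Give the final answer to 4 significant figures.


sigma_a = sigma_f' * (2*Nf)^b
2*Nf = (sigma_a / sigma_f')^(1/b)
2*Nf = (166 / 676)^(1/-0.099)
2*Nf = 1.44539e+06
Nf = 722700 cycles


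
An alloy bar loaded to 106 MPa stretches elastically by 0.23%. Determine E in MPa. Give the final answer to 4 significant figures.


E = sigma / epsilon
epsilon = 0.23% = 2.3e-03
E = 106 / 2.3e-03
E = 46090 MPa


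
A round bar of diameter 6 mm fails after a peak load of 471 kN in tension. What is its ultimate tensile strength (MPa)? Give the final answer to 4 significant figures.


A0 = pi*(d/2)^2 = pi*(6/2)^2 = 28.2743 mm^2
UTS = F_max / A0 = 471*1000 / 28.2743
UTS = 16660 MPa


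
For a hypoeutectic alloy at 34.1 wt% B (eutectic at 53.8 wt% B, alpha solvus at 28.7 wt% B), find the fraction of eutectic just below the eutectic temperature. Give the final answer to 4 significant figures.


f_primary = (C_e - C0) / (C_e - C_alpha_max)
f_primary = (53.8 - 34.1) / (53.8 - 28.7)
f_primary = 0.784861
f_eutectic = 1 - 0.784861 = 0.2151


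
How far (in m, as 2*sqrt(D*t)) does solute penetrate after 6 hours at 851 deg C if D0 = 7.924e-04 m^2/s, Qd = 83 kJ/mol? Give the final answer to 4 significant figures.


Step 1: D = D0 * exp(-Qd/(R*T))
T = 1124.15 K
D = 7.924e-04 * exp(-83e3 / (8.314 * 1124.15)) = 1.10188e-07 m^2/s
Step 2: L = 2*sqrt(D*t)
t = 6 h = 21600 s
L = 2*sqrt(1.10188e-07 * 21600) = 0.09757 m


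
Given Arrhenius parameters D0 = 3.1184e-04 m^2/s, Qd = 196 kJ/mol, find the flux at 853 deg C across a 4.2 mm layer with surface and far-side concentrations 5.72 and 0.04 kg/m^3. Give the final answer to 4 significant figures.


Step 1: D = D0 * exp(-Qd/(R*T))
T = 853 + 273.15 = 1126.15 K
D = 3.1184e-04 * exp(-196e3 / (8.314 * 1126.15)) = 2.52616e-13 m^2/s
Step 2: J = D * (C1 - C2) / dx
J = 2.52616e-13 * (5.72 - 0.04) / 4.2e-03
J = 3.416e-10 kg/(m^2*s)


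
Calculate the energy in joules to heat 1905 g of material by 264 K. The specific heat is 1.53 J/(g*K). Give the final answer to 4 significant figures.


Q = m * cp * dT
Q = 1905 * 1.53 * 264
Q = 769500 J


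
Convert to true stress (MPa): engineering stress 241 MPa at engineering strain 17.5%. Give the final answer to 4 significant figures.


sigma_true = sigma_eng * (1 + epsilon_eng)
sigma_true = 241 * (1 + 0.175)
sigma_true = 283.2 MPa


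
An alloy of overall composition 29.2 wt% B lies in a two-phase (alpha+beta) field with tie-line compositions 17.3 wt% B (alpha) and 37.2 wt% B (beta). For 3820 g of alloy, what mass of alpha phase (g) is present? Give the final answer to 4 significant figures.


f_alpha = (C_beta - C0) / (C_beta - C_alpha)
f_alpha = (37.2 - 29.2) / (37.2 - 17.3) = 0.40201
m_alpha = f_alpha * m_total = 0.40201 * 3820 = 1536 g


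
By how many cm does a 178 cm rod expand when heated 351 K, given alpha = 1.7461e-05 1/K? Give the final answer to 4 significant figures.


dL = L0 * alpha * dT
dL = 178 * 1.7461e-05 * 351
dL = 1.091 cm


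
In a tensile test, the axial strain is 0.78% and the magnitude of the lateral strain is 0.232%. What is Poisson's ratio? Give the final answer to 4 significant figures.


nu = -epsilon_lat / epsilon_axial
Lateral strain is contraction (negative), so using magnitudes:
nu = 0.232 / 0.78
nu = 0.2974


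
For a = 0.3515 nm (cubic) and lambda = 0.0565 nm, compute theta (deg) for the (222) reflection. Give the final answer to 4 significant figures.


d = a / sqrt(h^2+k^2+l^2)
d = 0.3515 / sqrt(12) = 0.101469 nm
lambda = 2*d*sin(theta)  =>  sin(theta) = lambda / (2*d)
sin(theta) = 0.0565 / (2 * 0.101469) = 0.278409
theta = 16.17 deg


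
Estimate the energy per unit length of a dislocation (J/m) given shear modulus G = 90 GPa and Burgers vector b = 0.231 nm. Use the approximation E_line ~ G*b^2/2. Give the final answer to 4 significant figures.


E = G*b^2/2
b = 0.231 nm = 2.31e-10 m
G = 90 GPa = 9e+10 Pa
E = 0.5 * 9e+10 * (2.31e-10)^2
E = 2.401e-09 J/m


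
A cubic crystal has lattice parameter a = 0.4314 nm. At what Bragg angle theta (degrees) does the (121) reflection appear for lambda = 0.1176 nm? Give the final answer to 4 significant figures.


d = a / sqrt(h^2+k^2+l^2)
d = 0.4314 / sqrt(6) = 0.176118 nm
lambda = 2*d*sin(theta)  =>  sin(theta) = lambda / (2*d)
sin(theta) = 0.1176 / (2 * 0.176118) = 0.333866
theta = 19.5 deg


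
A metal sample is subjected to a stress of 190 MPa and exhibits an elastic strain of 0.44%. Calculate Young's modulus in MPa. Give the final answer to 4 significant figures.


E = sigma / epsilon
epsilon = 0.44% = 4.4e-03
E = 190 / 4.4e-03
E = 43180 MPa


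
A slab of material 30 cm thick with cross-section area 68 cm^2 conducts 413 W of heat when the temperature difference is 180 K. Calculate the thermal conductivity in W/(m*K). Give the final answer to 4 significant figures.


k = Q*L / (A*dT)
L = 0.3 m, A = 6.8e-03 m^2
k = 413 * 0.3 / (6.8e-03 * 180)
k = 101.2 W/(m*K)


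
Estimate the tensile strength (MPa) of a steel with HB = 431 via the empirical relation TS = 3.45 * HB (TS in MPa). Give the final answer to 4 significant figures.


TS (MPa) = 3.45 * HB
TS = 3.45 * 431
TS = 1487 MPa


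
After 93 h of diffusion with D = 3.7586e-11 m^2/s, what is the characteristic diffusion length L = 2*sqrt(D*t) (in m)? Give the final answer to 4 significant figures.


t = 93 hr = 334800 s
Diffusion length = 2*sqrt(D*t)
= 2*sqrt(3.7586e-11 * 334800)
= 7.095e-03 m


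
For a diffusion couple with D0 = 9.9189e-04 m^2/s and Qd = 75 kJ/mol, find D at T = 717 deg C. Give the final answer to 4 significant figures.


D = D0 * exp(-Qd / (R*T))
T = 990.15 K
D = 9.9189e-04 * exp(-75e3 / (8.314 * 990.15))
D = 1.096e-07 m^2/s


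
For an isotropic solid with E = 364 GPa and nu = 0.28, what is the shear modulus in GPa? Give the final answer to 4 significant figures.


G = E / (2*(1+nu))
G = 364 / (2*(1+0.28))
G = 142.2 GPa


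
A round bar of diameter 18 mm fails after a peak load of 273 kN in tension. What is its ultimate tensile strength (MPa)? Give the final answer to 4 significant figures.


A0 = pi*(d/2)^2 = pi*(18/2)^2 = 254.469 mm^2
UTS = F_max / A0 = 273*1000 / 254.469
UTS = 1073 MPa


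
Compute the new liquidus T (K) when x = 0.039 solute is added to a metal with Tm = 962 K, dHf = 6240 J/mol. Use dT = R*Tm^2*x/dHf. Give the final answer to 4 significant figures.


dT = R*Tm^2*x / dHf
dT = 8.314 * 962^2 * 0.039 / 6240
dT = 48.0884 K
T_new = 962 - 48.0884 = 913.9 K


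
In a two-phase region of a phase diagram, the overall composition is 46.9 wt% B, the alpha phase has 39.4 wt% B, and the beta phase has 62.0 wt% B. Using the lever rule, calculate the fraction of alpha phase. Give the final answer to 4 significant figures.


f_alpha = (C_beta - C0) / (C_beta - C_alpha)
f_alpha = (62.0 - 46.9) / (62.0 - 39.4)
f_alpha = 0.6681


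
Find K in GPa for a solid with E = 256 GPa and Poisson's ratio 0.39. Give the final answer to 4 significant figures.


K = E / (3*(1-2*nu))
K = 256 / (3*(1-2*0.39))
K = 387.9 GPa


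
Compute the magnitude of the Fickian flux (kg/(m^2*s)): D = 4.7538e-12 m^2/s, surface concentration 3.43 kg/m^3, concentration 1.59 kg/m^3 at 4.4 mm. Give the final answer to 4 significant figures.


J = -D * (dC/dx) = D * (C1 - C2) / dx
J = 4.7538e-12 * (3.43 - 1.59) / 4.4e-03
J = 1.988e-09 kg/(m^2*s)


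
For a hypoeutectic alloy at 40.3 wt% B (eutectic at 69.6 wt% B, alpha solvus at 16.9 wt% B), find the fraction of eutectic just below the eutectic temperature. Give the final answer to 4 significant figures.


f_primary = (C_e - C0) / (C_e - C_alpha_max)
f_primary = (69.6 - 40.3) / (69.6 - 16.9)
f_primary = 0.555977
f_eutectic = 1 - 0.555977 = 0.444


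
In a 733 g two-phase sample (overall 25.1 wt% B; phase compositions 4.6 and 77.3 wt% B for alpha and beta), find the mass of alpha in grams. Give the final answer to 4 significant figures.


f_alpha = (C_beta - C0) / (C_beta - C_alpha)
f_alpha = (77.3 - 25.1) / (77.3 - 4.6) = 0.718019
m_alpha = f_alpha * m_total = 0.718019 * 733 = 526.3 g


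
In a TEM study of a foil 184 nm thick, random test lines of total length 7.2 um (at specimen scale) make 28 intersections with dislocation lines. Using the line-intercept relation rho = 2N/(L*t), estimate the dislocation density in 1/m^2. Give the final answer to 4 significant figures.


rho = 2N / (L * t)
L = 7.2 um = 7.2e-06 m, t = 184 nm = 1.84e-07 m
rho = 2 * 28 / (7.2e-06 * 1.84e-07)
rho = 4.227e+13 1/m^2


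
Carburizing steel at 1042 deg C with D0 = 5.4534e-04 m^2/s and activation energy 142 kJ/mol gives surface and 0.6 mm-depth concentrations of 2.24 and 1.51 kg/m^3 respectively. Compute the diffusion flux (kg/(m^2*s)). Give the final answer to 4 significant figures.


Step 1: D = D0 * exp(-Qd/(R*T))
T = 1042 + 273.15 = 1315.15 K
D = 5.4534e-04 * exp(-142e3 / (8.314 * 1315.15)) = 1.24899e-09 m^2/s
Step 2: J = D * (C1 - C2) / dx
J = 1.24899e-09 * (2.24 - 1.51) / 6e-04
J = 1.52e-06 kg/(m^2*s)


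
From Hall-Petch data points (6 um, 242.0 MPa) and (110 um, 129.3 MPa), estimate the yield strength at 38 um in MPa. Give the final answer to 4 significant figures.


sigma_y = sigma0 + k / sqrt(d)
1/sqrt(d1) = 1/sqrt(6e-06) = 408.248;  1/sqrt(d2) = 95.3463
k = (sigma1 - sigma2) / (1/sqrt(d1) - 1/sqrt(d2)) = (242.0 - 129.3) / (408.248 - 95.3463) = 0.360177 MPa*m^0.5
sigma0 = sigma1 - k/sqrt(d1) = 242.0 - 0.360177*408.248 = 94.9585 MPa
sigma_y(d3) = 94.9585 + 0.360177 / sqrt(3.8e-05) = 153.4 MPa


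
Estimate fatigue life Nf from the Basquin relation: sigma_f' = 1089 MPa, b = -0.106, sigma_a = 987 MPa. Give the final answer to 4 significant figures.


sigma_a = sigma_f' * (2*Nf)^b
2*Nf = (sigma_a / sigma_f')^(1/b)
2*Nf = (987 / 1089)^(1/-0.106)
2*Nf = 2.5289
Nf = 1.264 cycles


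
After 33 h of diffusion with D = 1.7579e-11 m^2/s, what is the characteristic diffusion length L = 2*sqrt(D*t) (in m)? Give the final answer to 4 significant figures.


t = 33 hr = 118800 s
Diffusion length = 2*sqrt(D*t)
= 2*sqrt(1.7579e-11 * 118800)
= 2.89e-03 m


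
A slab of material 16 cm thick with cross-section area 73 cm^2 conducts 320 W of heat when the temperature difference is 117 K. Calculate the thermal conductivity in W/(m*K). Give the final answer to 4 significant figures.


k = Q*L / (A*dT)
L = 0.16 m, A = 7.3e-03 m^2
k = 320 * 0.16 / (7.3e-03 * 117)
k = 59.95 W/(m*K)


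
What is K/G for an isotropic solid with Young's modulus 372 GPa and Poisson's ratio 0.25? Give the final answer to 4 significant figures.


G = E / (2*(1+nu))
G = 372 / (2*(1+0.25)) = 148.8 GPa
K = E / (3*(1-2*nu))
K = 372 / (3*(1-2*0.25)) = 248 GPa
K/G = 248 / 148.8 = 1.667


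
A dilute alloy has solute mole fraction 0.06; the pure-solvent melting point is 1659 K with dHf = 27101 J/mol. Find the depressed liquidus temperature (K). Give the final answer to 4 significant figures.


dT = R*Tm^2*x / dHf
dT = 8.314 * 1659^2 * 0.06 / 27101
dT = 50.6604 K
T_new = 1659 - 50.6604 = 1608 K


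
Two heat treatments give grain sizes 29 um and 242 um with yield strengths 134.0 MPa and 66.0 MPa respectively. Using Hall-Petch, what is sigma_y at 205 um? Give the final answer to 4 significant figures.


sigma_y = sigma0 + k / sqrt(d)
1/sqrt(d1) = 1/sqrt(2.9e-05) = 185.695;  1/sqrt(d2) = 64.2824
k = (sigma1 - sigma2) / (1/sqrt(d1) - 1/sqrt(d2)) = (134.0 - 66.0) / (185.695 - 64.2824) = 0.560072 MPa*m^0.5
sigma0 = sigma1 - k/sqrt(d1) = 134.0 - 0.560072*185.695 = 29.9972 MPa
sigma_y(d3) = 29.9972 + 0.560072 / sqrt(2.05e-04) = 69.11 MPa


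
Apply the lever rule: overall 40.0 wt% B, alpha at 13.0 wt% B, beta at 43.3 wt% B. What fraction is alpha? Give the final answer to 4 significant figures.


f_alpha = (C_beta - C0) / (C_beta - C_alpha)
f_alpha = (43.3 - 40.0) / (43.3 - 13.0)
f_alpha = 0.1089


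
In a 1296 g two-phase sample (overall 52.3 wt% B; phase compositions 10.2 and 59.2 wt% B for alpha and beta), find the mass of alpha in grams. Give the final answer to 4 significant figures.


f_alpha = (C_beta - C0) / (C_beta - C_alpha)
f_alpha = (59.2 - 52.3) / (59.2 - 10.2) = 0.140816
m_alpha = f_alpha * m_total = 0.140816 * 1296 = 182.5 g


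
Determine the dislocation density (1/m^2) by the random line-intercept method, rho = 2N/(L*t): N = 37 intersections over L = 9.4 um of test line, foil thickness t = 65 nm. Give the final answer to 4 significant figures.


rho = 2N / (L * t)
L = 9.4 um = 9.4e-06 m, t = 65 nm = 6.5e-08 m
rho = 2 * 37 / (9.4e-06 * 6.5e-08)
rho = 1.211e+14 1/m^2


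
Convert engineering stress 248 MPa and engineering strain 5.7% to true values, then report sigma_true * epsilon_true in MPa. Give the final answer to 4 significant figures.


sigma_true = sigma_eng * (1 + epsilon_eng)
sigma_true = 248 * (1 + 0.057) = 262.136 MPa
epsilon_true = ln(1 + epsilon_eng)
epsilon_true = ln(1 + 0.057) = 0.0554347
sigma_true * epsilon_true = 262.136 * 0.0554347 = 14.53 MPa


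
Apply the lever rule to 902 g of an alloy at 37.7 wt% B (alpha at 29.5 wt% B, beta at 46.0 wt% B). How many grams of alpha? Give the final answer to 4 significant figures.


f_alpha = (C_beta - C0) / (C_beta - C_alpha)
f_alpha = (46.0 - 37.7) / (46.0 - 29.5) = 0.50303
m_alpha = f_alpha * m_total = 0.50303 * 902 = 453.7 g


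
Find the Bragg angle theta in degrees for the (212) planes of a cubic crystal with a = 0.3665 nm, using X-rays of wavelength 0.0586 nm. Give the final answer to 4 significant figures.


d = a / sqrt(h^2+k^2+l^2)
d = 0.3665 / sqrt(9) = 0.122167 nm
lambda = 2*d*sin(theta)  =>  sin(theta) = lambda / (2*d)
sin(theta) = 0.0586 / (2 * 0.122167) = 0.239836
theta = 13.88 deg


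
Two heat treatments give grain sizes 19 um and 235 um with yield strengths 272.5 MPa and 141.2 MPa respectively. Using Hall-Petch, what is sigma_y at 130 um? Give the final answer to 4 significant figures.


sigma_y = sigma0 + k / sqrt(d)
1/sqrt(d1) = 1/sqrt(1.9e-05) = 229.416;  1/sqrt(d2) = 65.2328
k = (sigma1 - sigma2) / (1/sqrt(d1) - 1/sqrt(d2)) = (272.5 - 141.2) / (229.416 - 65.2328) = 0.799718 MPa*m^0.5
sigma0 = sigma1 - k/sqrt(d1) = 272.5 - 0.799718*229.416 = 89.0322 MPa
sigma_y(d3) = 89.0322 + 0.799718 / sqrt(1.3e-04) = 159.2 MPa


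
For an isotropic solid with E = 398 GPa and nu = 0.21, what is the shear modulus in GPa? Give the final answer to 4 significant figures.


G = E / (2*(1+nu))
G = 398 / (2*(1+0.21))
G = 164.5 GPa


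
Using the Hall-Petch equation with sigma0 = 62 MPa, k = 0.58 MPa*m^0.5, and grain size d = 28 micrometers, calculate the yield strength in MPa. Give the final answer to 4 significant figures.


sigma_y = sigma0 + k / sqrt(d)
d = 28 um = 2.8e-05 m
sigma_y = 62 + 0.58 / sqrt(2.8e-05)
sigma_y = 171.6 MPa


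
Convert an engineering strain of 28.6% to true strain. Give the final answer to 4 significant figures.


epsilon_true = ln(1 + epsilon_eng)
epsilon_true = ln(1 + 0.286)
epsilon_true = 0.2515


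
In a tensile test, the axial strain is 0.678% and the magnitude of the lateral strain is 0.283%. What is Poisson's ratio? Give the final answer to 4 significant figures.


nu = -epsilon_lat / epsilon_axial
Lateral strain is contraction (negative), so using magnitudes:
nu = 0.283 / 0.678
nu = 0.4174


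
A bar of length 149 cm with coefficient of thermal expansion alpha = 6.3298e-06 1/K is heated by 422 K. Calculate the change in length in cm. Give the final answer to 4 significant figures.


dL = L0 * alpha * dT
dL = 149 * 6.3298e-06 * 422
dL = 0.398 cm


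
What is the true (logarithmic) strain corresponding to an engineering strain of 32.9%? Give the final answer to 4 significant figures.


epsilon_true = ln(1 + epsilon_eng)
epsilon_true = ln(1 + 0.329)
epsilon_true = 0.2844


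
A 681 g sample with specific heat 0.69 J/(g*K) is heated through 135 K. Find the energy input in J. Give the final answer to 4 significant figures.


Q = m * cp * dT
Q = 681 * 0.69 * 135
Q = 63440 J


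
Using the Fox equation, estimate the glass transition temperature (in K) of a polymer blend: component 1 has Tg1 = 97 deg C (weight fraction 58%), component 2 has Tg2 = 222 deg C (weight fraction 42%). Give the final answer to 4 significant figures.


1/Tg = w1/Tg1 + w2/Tg2 (in Kelvin)
Tg1 = 370.15 K, Tg2 = 495.15 K
1/Tg = 0.58/370.15 + 0.42/495.15
Tg = 414.1 K


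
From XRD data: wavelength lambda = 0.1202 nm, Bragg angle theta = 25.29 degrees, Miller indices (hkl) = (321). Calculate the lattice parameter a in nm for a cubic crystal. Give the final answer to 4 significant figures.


d = lambda / (2*sin(theta))
d = 0.1202 / (2*sin(25.29 deg))
d = 0.140683 nm
a = d * sqrt(h^2+k^2+l^2) = 0.140683 * sqrt(14)
a = 0.5264 nm


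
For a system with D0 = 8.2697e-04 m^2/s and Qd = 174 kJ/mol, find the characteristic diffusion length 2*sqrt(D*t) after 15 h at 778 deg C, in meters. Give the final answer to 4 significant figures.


Step 1: D = D0 * exp(-Qd/(R*T))
T = 1051.15 K
D = 8.2697e-04 * exp(-174e3 / (8.314 * 1051.15)) = 1.86475e-12 m^2/s
Step 2: L = 2*sqrt(D*t)
t = 15 h = 54000 s
L = 2*sqrt(1.86475e-12 * 54000) = 6.347e-04 m


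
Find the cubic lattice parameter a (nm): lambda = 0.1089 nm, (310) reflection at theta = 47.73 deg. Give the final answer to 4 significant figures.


d = lambda / (2*sin(theta))
d = 0.1089 / (2*sin(47.73 deg))
d = 0.0735827 nm
a = d * sqrt(h^2+k^2+l^2) = 0.0735827 * sqrt(10)
a = 0.2327 nm


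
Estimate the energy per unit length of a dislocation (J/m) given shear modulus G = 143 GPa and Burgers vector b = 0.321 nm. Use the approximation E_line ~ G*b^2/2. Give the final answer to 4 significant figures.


E = G*b^2/2
b = 0.321 nm = 3.21e-10 m
G = 143 GPa = 1.43e+11 Pa
E = 0.5 * 1.43e+11 * (3.21e-10)^2
E = 7.367e-09 J/m


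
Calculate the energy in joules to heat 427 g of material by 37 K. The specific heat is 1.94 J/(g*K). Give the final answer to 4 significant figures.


Q = m * cp * dT
Q = 427 * 1.94 * 37
Q = 30650 J


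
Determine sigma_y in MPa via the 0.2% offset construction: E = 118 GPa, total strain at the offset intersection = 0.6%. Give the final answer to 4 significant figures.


Offset strain = 0.002
Elastic strain at yield = total_strain - offset = 6e-03 - 0.002 = 4e-03
sigma_y = E * elastic_strain = 118000 * 4e-03
sigma_y = 472 MPa


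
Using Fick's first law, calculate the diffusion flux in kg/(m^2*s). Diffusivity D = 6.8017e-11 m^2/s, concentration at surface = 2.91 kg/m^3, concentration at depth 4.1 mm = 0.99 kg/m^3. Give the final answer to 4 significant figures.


J = -D * (dC/dx) = D * (C1 - C2) / dx
J = 6.8017e-11 * (2.91 - 0.99) / 4.1e-03
J = 3.185e-08 kg/(m^2*s)


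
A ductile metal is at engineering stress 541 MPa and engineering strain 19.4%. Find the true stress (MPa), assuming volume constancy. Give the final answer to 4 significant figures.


sigma_true = sigma_eng * (1 + epsilon_eng)
sigma_true = 541 * (1 + 0.194)
sigma_true = 646 MPa


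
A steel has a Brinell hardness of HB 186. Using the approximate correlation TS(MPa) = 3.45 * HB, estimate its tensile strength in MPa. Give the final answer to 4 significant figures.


TS (MPa) = 3.45 * HB
TS = 3.45 * 186
TS = 641.7 MPa


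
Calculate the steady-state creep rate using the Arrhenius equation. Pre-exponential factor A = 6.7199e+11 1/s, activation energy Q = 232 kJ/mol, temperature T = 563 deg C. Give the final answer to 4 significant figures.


rate = A * exp(-Q / (R*T))
T = 563 + 273.15 = 836.15 K
rate = 6.7199e+11 * exp(-232e3 / (8.314 * 836.15))
rate = 2.156e-03 1/s


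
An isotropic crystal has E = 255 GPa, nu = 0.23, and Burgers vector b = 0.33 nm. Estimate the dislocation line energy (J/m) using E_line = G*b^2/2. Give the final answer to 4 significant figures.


Step 1: G = E / (2*(1+nu))
G = 255 / (2*(1+0.23)) = 103.659 GPa = 1.03659e+11 Pa
Step 2: E_line = G*b^2/2
b = 0.33 nm = 3.3e-10 m
E_line = 0.5 * 1.03659e+11 * (3.3e-10)^2 = 5.644e-09 J/m


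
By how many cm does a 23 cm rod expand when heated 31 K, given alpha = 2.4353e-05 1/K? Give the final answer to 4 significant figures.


dL = L0 * alpha * dT
dL = 23 * 2.4353e-05 * 31
dL = 0.01736 cm


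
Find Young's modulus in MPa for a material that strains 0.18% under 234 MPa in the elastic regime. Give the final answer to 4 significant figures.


E = sigma / epsilon
epsilon = 0.18% = 1.8e-03
E = 234 / 1.8e-03
E = 130000 MPa


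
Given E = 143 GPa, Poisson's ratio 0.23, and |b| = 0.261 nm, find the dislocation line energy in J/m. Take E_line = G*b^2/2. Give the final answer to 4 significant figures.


Step 1: G = E / (2*(1+nu))
G = 143 / (2*(1+0.23)) = 58.1301 GPa = 5.81301e+10 Pa
Step 2: E_line = G*b^2/2
b = 0.261 nm = 2.61e-10 m
E_line = 0.5 * 5.81301e+10 * (2.61e-10)^2 = 1.98e-09 J/m


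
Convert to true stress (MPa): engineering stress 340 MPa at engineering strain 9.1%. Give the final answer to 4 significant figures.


sigma_true = sigma_eng * (1 + epsilon_eng)
sigma_true = 340 * (1 + 0.091)
sigma_true = 370.9 MPa


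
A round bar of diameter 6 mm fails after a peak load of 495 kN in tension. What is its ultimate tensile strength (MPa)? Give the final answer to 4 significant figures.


A0 = pi*(d/2)^2 = pi*(6/2)^2 = 28.2743 mm^2
UTS = F_max / A0 = 495*1000 / 28.2743
UTS = 17510 MPa


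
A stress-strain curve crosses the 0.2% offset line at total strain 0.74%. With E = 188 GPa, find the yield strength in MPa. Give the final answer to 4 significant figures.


Offset strain = 0.002
Elastic strain at yield = total_strain - offset = 7.4e-03 - 0.002 = 5.4e-03
sigma_y = E * elastic_strain = 188000 * 5.4e-03
sigma_y = 1015 MPa


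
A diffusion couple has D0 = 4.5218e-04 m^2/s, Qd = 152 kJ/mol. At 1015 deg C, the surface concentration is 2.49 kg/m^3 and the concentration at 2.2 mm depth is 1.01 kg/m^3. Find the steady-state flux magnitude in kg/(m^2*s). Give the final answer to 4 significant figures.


Step 1: D = D0 * exp(-Qd/(R*T))
T = 1015 + 273.15 = 1288.15 K
D = 4.5218e-04 * exp(-152e3 / (8.314 * 1288.15)) = 3.10077e-10 m^2/s
Step 2: J = D * (C1 - C2) / dx
J = 3.10077e-10 * (2.49 - 1.01) / 2.2e-03
J = 2.086e-07 kg/(m^2*s)


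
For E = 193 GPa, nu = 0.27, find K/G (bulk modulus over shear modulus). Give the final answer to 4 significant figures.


G = E / (2*(1+nu))
G = 193 / (2*(1+0.27)) = 75.9843 GPa
K = E / (3*(1-2*nu))
K = 193 / (3*(1-2*0.27)) = 139.855 GPa
K/G = 139.855 / 75.9843 = 1.841
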